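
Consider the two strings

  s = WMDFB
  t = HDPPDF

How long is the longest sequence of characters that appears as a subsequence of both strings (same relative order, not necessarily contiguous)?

One common subsequence of length 2: D [3,5]; then F [4,6], and the DP table's final entry dp[5][6] is also 2, so no common subsequence is longer.

2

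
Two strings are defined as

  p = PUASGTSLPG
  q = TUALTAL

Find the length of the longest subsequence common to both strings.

4

Let dp[i][j] be the LCS length of the first i characters of p and the first j characters of q. dp[i][j] = dp[i-1][j-1]+1 when the i-th and j-th characters match, else max(dp[i-1][j], dp[i][j-1]).
    ·  T  U  A  L  T  A  L
 ·  0  0  0  0  0  0  0  0
 P  0  0  0  0  0  0  0  0
 U  0  0  1  1  1  1  1  1
 A  0  0  1  2  2  2  2  2
 S  0  0  1  2  2  2  2  2
 G  0  0  1  2  2  2  2  2
 T  0  1  1  2  2  3  3  3
 S  0  1  1  2  2  3  3  3
 L  0  1  1  2  3  3  3  4
 P  0  1  1  2  3  3  3  4
 G  0  1  1  2  3  3  3  4
dp[10][7] = 4. One LCS (by backtracking along matches): UATL.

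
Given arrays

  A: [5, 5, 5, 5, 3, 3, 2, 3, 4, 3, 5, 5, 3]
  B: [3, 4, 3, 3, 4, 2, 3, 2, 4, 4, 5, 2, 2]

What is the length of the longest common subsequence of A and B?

6

One common subsequence of length 6: 3 at A[5]=B[3] → 3 at A[6]=B[4] → 2 at A[7]=B[6] → 3 at A[8]=B[7] → 4 at A[9]=B[10] → 5 at A[11]=B[11]. dp[13][13] = 6 confirms this is the maximum.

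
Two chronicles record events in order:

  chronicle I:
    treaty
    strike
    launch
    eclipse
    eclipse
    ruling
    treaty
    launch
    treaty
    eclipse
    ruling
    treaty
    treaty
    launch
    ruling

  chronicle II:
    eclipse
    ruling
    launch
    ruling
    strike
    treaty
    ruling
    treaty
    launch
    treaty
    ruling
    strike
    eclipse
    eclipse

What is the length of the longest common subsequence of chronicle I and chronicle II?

8

Taking eclipse at chronicle I[5]=chronicle II[1], ruling at chronicle I[6]=chronicle II[2], launch at chronicle I[8]=chronicle II[3], treaty at chronicle I[9]=chronicle II[6], ruling at chronicle I[11]=chronicle II[7], treaty at chronicle I[12]=chronicle II[8], treaty at chronicle I[13]=chronicle II[10], ruling at chronicle I[15]=chronicle II[11] gives a common subsequence of length 8. Since dp[15][14] = 8, nothing longer is possible.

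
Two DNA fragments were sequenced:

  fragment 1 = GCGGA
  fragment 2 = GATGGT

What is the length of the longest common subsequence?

3

Match G (fragment 1 #1, fragment 2 #1) → G (fragment 1 #3, fragment 2 #4) → G (fragment 1 #4, fragment 2 #5) — 3 bases in the same relative order in both. The LCS DP gives dp[5][6] = 3, so this is optimal.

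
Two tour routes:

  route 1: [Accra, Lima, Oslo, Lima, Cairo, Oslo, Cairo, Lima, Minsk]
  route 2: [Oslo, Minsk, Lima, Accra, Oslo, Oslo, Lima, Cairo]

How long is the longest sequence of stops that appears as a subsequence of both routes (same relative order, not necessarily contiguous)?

Pick Accra [1,4] → Oslo [3,6] → Lima [4,7] → Cairo [7,8]; all 4 stops appear in both, in order, and the DP table's final entry dp[9][8] is also 4, so no common subsequence is longer.

4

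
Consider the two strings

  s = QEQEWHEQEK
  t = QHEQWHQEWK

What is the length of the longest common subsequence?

Let dp[i][j] be the LCS length of the first i characters of s and the first j characters of t. dp[i][j] = dp[i-1][j-1]+1 when the i-th and j-th characters match, else max(dp[i-1][j], dp[i][j-1]).
    ·  Q  H  E  Q  W  H  Q  E  W  K
 ·  0  0  0  0  0  0  0  0  0  0  0
 Q  0  1  1  1  1  1  1  1  1  1  1
 E  0  1  1  2  2  2  2  2  2  2  2
 Q  0  1  1  2  3  3  3  3  3  3  3
 E  0  1  1  2  3  3  3  3  4  4  4
 W  0  1  1  2  3  4  4  4  4  5  5
 H  0  1  2  2  3  4  5  5  5  5  5
 E  0  1  2  3  3  4  5  5  6  6  6
 Q  0  1  2  3  4  4  5  6  6  6  6
 E  0  1  2  3  4  4  5  6  7  7  7
 K  0  1  2  3  4  4  5  6  7  7  8
dp[10][10] = 8. One LCS (by backtracking along matches): QEQWHQEK.

8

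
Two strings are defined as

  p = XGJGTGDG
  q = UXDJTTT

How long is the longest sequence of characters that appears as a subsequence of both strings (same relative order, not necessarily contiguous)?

3

Let dp[i][j] be the LCS length of the first i characters of p and the first j characters of q. dp[i][j] = dp[i-1][j-1]+1 when the i-th and j-th characters match, else max(dp[i-1][j], dp[i][j-1]).
    ·  U  X  D  J  T  T  T
 ·  0  0  0  0  0  0  0  0
 X  0  0  1  1  1  1  1  1
 G  0  0  1  1  1  1  1  1
 J  0  0  1  1  2  2  2  2
 G  0  0  1  1  2  2  2  2
 T  0  0  1  1  2  3  3  3
 G  0  0  1  1  2  3  3  3
 D  0  0  1  2  2  3  3  3
 G  0  0  1  2  2  3  3  3
dp[8][7] = 3. One LCS (by backtracking along matches): XJT.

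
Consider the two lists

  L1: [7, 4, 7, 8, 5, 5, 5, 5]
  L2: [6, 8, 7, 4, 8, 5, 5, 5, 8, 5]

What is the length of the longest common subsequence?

7

Let dp[i][j] be the LCS length of the first i values of L1 and the first j values of L2. dp[i][j] = dp[i-1][j-1]+1 when the i-th and j-th values match, else max(dp[i-1][j], dp[i][j-1]).
    ·  6  8  7  4  8  5  5  5  8  5
 ·  0  0  0  0  0  0  0  0  0  0  0
 7  0  0  0  1  1  1  1  1  1  1  1
 4  0  0  0  1  2  2  2  2  2  2  2
 7  0  0  0  1  2  2  2  2  2  2  2
 8  0  0  1  1  2  3  3  3  3  3  3
 5  0  0  1  1  2  3  4  4  4  4  4
 5  0  0  1  1  2  3  4  5  5  5  5
 5  0  0  1  1  2  3  4  5  6  6  6
 5  0  0  1  1  2  3  4  5  6  6  7
dp[8][10] = 7. One LCS (by backtracking along matches): 7, 4, 8, 5, 5, 5, 5.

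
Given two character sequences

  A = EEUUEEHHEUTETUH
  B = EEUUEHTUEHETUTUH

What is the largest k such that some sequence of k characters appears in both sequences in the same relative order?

12

Taking E [1,1], then E [2,2], then U [3,3], then U [4,4], then E [5,5], then E [6,9], then H [8,10], then E [9,11], then U [10,13], then T [13,14], then U [14,15], then H [15,16] gives a common subsequence of length 12. The LCS DP gives dp[15][16] = 12, so this is optimal.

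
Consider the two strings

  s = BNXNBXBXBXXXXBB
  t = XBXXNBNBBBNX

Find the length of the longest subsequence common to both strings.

7

One common subsequence of length 7: B (s #1, t #2) → N (s #2, t #5) → N (s #4, t #7) → B (s #5, t #8) → B (s #7, t #9) → B (s #9, t #10) → X (s #13, t #12). dp[15][12] = 7 confirms this is the maximum.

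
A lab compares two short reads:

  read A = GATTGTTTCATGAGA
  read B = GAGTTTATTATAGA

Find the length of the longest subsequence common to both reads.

12

Taking G (read A #1, read B #1); then A (read A #2, read B #2); then T (read A #3, read B #4); then T (read A #4, read B #5); then T (read A #6, read B #6); then T (read A #7, read B #8); then T (read A #8, read B #9); then A (read A #10, read B #10); then T (read A #11, read B #11); then A (read A #13, read B #12); then G (read A #14, read B #13); then A (read A #15, read B #14) gives a common subsequence of length 12. The LCS DP gives dp[15][14] = 12, so this is optimal.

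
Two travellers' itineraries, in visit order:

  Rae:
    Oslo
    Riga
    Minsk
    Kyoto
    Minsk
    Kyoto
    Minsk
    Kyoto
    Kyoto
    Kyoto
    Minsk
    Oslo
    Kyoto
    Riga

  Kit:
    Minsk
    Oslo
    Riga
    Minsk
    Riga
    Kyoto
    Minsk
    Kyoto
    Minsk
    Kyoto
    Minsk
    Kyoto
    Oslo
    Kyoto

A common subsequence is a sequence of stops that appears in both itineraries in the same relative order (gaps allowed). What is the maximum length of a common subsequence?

11

Taking Oslo (Rae #1, Kit #2) → Riga (Rae #2, Kit #3) → Minsk (Rae #3, Kit #4) → Kyoto (Rae #4, Kit #6) → Minsk (Rae #5, Kit #7) → Kyoto (Rae #6, Kit #8) → Minsk (Rae #7, Kit #9) → Kyoto (Rae #8, Kit #10) → Kyoto (Rae #10, Kit #12) → Oslo (Rae #12, Kit #13) → Kyoto (Rae #13, Kit #14) gives a common subsequence of length 11. The LCS DP gives dp[14][14] = 11, so this is optimal.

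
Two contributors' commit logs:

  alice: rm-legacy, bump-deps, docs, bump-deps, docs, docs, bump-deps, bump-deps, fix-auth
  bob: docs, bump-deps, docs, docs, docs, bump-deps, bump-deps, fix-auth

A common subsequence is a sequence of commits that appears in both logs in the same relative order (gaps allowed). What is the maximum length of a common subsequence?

Taking bump-deps at alice[2]=bob[2] → docs at alice[3]=bob[3] → docs at alice[5]=bob[4] → docs at alice[6]=bob[5] → bump-deps at alice[7]=bob[6] → bump-deps at alice[8]=bob[7] → fix-auth at alice[9]=bob[8] gives a common subsequence of length 7. Since dp[9][8] = 7, nothing longer is possible.

7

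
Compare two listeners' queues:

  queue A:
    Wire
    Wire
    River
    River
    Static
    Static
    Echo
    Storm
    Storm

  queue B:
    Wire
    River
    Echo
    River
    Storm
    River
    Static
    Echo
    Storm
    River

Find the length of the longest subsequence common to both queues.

6

Match Wire at queue A[1]=queue B[1]; then River at queue A[3]=queue B[4]; then River at queue A[4]=queue B[6]; then Static at queue A[6]=queue B[7]; then Echo at queue A[7]=queue B[8]; then Storm at queue A[8]=queue B[9] — 6 songs in the same relative order in both. dp[9][10] = 6 confirms this is the maximum.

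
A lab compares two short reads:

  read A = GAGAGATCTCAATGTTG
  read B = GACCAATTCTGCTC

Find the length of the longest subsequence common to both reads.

10

Match G at read A[1]=read B[1], then A at read A[2]=read B[2], then A at read A[4]=read B[5], then A at read A[6]=read B[6], then T at read A[7]=read B[7], then T at read A[9]=read B[8], then C at read A[10]=read B[9], then T at read A[13]=read B[10], then G at read A[14]=read B[11], then T at read A[15]=read B[13] — 10 bases in the same relative order in both. dp[17][14] = 10 confirms this is the maximum.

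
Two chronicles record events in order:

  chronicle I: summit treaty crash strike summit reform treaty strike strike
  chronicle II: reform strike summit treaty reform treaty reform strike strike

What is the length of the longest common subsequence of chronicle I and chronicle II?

Taking summit at chronicle I[1]=chronicle II[3], treaty at chronicle I[2]=chronicle II[4], reform at chronicle I[6]=chronicle II[5], treaty at chronicle I[7]=chronicle II[6], strike at chronicle I[8]=chronicle II[8], strike at chronicle I[9]=chronicle II[9] gives a common subsequence of length 6, and the DP table's final entry dp[9][9] is also 6, so no common subsequence is longer.

6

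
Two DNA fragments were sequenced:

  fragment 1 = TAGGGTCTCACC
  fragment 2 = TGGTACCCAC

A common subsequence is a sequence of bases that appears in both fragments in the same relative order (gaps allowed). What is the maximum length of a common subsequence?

Let dp[i][j] be the LCS length of the first i bases of fragment 1 and the first j bases of fragment 2. dp[i][j] = dp[i-1][j-1]+1 when the i-th and j-th bases match, else max(dp[i-1][j], dp[i][j-1]).
    ·  T  G  G  T  A  C  C  C  A  C
 ·  0  0  0  0  0  0  0  0  0  0  0
 T  0  1  1  1  1  1  1  1  1  1  1
 A  0  1  1  1  1  2  2  2  2  2  2
 G  0  1  2  2  2  2  2  2  2  2  2
 G  0  1  2  3  3  3  3  3  3  3  3
 G  0  1  2  3  3  3  3  3  3  3  3
 T  0  1  2  3  4  4  4  4  4  4  4
 C  0  1  2  3  4  4  5  5  5  5  5
 T  0  1  2  3  4  4  5  5  5  5  5
 C  0  1  2  3  4  4  5  6  6  6  6
 A  0  1  2  3  4  5  5  6  6  7  7
 C  0  1  2  3  4  5  6  6  7  7  8
 C  0  1  2  3  4  5  6  7  7  7  8
dp[12][10] = 8. One LCS (by backtracking along matches): TGGTCCAC.

8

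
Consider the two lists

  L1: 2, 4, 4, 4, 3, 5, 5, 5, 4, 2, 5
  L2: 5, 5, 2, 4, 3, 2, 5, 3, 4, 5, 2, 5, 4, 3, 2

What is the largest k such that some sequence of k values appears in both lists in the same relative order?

8

Match 2 at L1[1]=L2[3], 4 at L1[4]=L2[4], 3 at L1[5]=L2[5], 5 at L1[6]=L2[7], 5 at L1[7]=L2[10], 5 at L1[8]=L2[12], 4 at L1[9]=L2[13], 2 at L1[10]=L2[15] — 8 values in the same relative order in both. Since dp[11][15] = 8, nothing longer is possible.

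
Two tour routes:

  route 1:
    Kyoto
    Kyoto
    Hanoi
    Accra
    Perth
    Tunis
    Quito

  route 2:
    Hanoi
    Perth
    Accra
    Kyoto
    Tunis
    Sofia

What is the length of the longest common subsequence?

3

Match Hanoi (route 1 #3, route 2 #1), then Accra (route 1 #4, route 2 #3), then Tunis (route 1 #6, route 2 #5) — 3 stops in the same relative order in both. The LCS DP gives dp[7][6] = 3, so this is optimal.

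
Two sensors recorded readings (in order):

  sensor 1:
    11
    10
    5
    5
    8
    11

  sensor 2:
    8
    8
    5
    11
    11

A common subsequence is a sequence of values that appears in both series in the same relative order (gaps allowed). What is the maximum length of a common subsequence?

Pick 11 at sensor 1[1]=sensor 2[4], then 11 at sensor 1[6]=sensor 2[5]; all 2 values appear in both, in order. Since dp[6][5] = 2, nothing longer is possible.

2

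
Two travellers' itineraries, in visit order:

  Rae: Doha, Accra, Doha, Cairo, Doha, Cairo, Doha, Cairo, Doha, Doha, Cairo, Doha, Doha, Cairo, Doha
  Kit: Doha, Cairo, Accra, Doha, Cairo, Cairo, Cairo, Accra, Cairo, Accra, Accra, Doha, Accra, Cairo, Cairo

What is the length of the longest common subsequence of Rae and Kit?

One common subsequence of length 9: Doha (Rae #1, Kit #1) → Accra (Rae #2, Kit #3) → Doha (Rae #3, Kit #4) → Cairo (Rae #4, Kit #6) → Cairo (Rae #6, Kit #7) → Cairo (Rae #8, Kit #9) → Doha (Rae #9, Kit #12) → Cairo (Rae #11, Kit #14) → Cairo (Rae #14, Kit #15). Since dp[15][15] = 9, nothing longer is possible.

9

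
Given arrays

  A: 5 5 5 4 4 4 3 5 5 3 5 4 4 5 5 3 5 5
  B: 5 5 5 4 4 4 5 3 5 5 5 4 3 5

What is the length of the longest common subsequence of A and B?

13

Taking 5 at A[1]=B[1]; then 5 at A[2]=B[2]; then 5 at A[3]=B[3]; then 4 at A[4]=B[4]; then 4 at A[5]=B[5]; then 4 at A[6]=B[6]; then 3 at A[7]=B[8]; then 5 at A[8]=B[9]; then 5 at A[9]=B[10]; then 5 at A[11]=B[11]; then 4 at A[13]=B[12]; then 3 at A[16]=B[13]; then 5 at A[18]=B[14] gives a common subsequence of length 13. dp[18][14] = 13 confirms this is the maximum.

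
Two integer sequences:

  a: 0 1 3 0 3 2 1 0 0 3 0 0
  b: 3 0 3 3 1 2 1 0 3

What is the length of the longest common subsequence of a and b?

Let dp[i][j] be the LCS length of the first i values of a and the first j values of b. dp[i][j] = dp[i-1][j-1]+1 when the i-th and j-th values match, else max(dp[i-1][j], dp[i][j-1]).
    ·  3  0  3  3  1  2  1  0  3
 ·  0  0  0  0  0  0  0  0  0  0
 0  0  0  1  1  1  1  1  1  1  1
 1  0  0  1  1  1  2  2  2  2  2
 3  0  1  1  2  2  2  2  2  2  3
 0  0  1  2  2  2  2  2  2  3  3
 3  0  1  2  3  3  3  3  3  3  4
 2  0  1  2  3  3  3  4  4  4  4
 1  0  1  2  3  3  4  4  5  5  5
 0  0  1  2  3  3  4  4  5  6  6
 0  0  1  2  3  3  4  4  5  6  6
 3  0  1  2  3  4  4  4  5  6  7
 0  0  1  2  3  4  4  4  5  6  7
 0  0  1  2  3  4  4  4  5  6  7
dp[12][9] = 7. One LCS (by backtracking along matches): 0, 3, 3, 2, 1, 0, 3.

7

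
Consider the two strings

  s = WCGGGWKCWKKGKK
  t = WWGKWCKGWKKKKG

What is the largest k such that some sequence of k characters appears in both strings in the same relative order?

9

Pick W at s[1]=t[2]; then G at s[3]=t[3]; then W at s[6]=t[5]; then K at s[7]=t[7]; then W at s[9]=t[9]; then K at s[10]=t[10]; then K at s[11]=t[11]; then K at s[13]=t[12]; then K at s[14]=t[13]; all 9 characters appear in both, in order, and the DP table's final entry dp[14][14] is also 9, so no common subsequence is longer.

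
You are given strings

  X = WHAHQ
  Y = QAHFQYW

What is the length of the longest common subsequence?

Pick A [3,2]; then H [4,3]; then Q [5,5]; all 3 characters appear in both, in order. Since dp[5][7] = 3, nothing longer is possible.

3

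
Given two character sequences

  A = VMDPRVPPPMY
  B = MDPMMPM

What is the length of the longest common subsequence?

5

One common subsequence of length 5: M [2,1] → D [3,2] → P [4,3] → P [9,6] → M [10,7]. dp[11][7] = 5 confirms this is the maximum.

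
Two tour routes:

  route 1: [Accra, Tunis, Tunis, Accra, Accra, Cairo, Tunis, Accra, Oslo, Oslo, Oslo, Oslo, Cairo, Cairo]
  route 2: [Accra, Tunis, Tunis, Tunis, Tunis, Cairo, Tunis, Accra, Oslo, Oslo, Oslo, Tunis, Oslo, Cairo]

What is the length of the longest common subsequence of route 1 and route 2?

11

Match Accra at route 1[1]=route 2[1] → Tunis at route 1[2]=route 2[4] → Tunis at route 1[3]=route 2[5] → Cairo at route 1[6]=route 2[6] → Tunis at route 1[7]=route 2[7] → Accra at route 1[8]=route 2[8] → Oslo at route 1[9]=route 2[9] → Oslo at route 1[10]=route 2[10] → Oslo at route 1[11]=route 2[11] → Oslo at route 1[12]=route 2[13] → Cairo at route 1[14]=route 2[14] — 11 stops in the same relative order in both. Since dp[14][14] = 11, nothing longer is possible.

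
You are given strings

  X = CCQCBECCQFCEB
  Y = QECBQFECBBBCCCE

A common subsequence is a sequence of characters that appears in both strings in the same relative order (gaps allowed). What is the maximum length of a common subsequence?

8

Match C (X #1, Y #3); then Q (X #3, Y #5); then C (X #4, Y #8); then B (X #5, Y #11); then C (X #7, Y #12); then C (X #8, Y #13); then C (X #11, Y #14); then E (X #12, Y #15) — 8 characters in the same relative order in both, and the DP table's final entry dp[13][15] is also 8, so no common subsequence is longer.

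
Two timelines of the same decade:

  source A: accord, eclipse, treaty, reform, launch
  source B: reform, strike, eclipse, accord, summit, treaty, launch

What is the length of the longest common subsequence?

Pick accord (source A #1, source B #4) → treaty (source A #3, source B #6) → launch (source A #5, source B #7); all 3 events appear in both, in order. The LCS DP gives dp[5][7] = 3, so this is optimal.

3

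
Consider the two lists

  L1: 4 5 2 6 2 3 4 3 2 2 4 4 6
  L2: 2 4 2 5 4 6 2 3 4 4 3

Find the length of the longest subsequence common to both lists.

Let dp[i][j] be the LCS length of the first i values of L1 and the first j values of L2. dp[i][j] = dp[i-1][j-1]+1 when the i-th and j-th values match, else max(dp[i-1][j], dp[i][j-1]).
    ·  2  4  2  5  4  6  2  3  4  4  3
 ·  0  0  0  0  0  0  0  0  0  0  0  0
 4  0  0  1  1  1  1  1  1  1  1  1  1
 5  0  0  1  1  2  2  2  2  2  2  2  2
 2  0  1  1  2  2  2  2  3  3  3  3  3
 6  0  1  1  2  2  2  3  3  3  3  3  3
 2  0  1  1  2  2  2  3  4  4  4  4  4
 3  0  1  1  2  2  2  3  4  5  5  5  5
 4  0  1  2  2  2  3  3  4  5  6  6  6
 3  0  1  2  2  2  3  3  4  5  6  6  7
 2  0  1  2  3  3  3  3  4  5  6  6  7
 2  0  1  2  3  3  3  3  4  5  6  6  7
 4  0  1  2  3  3  4  4  4  5  6  7  7
 4  0  1  2  3  3  4  4  4  5  6  7  7
 6  0  1  2  3  3  4  5  5  5  6  7  7
dp[13][11] = 7. One LCS (by backtracking along matches): 4, 5, 6, 2, 3, 4, 3.

7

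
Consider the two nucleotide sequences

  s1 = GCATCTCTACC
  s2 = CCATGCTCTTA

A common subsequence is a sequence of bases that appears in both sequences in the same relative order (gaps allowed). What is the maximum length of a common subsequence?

Let dp[i][j] be the LCS length of the first i bases of s1 and the first j bases of s2. dp[i][j] = dp[i-1][j-1]+1 when the i-th and j-th bases match, else max(dp[i-1][j], dp[i][j-1]).
    ·  C  C  A  T  G  C  T  C  T  T  A
 ·  0  0  0  0  0  0  0  0  0  0  0  0
 G  0  0  0  0  0  1  1  1  1  1  1  1
 C  0  1  1  1  1  1  2  2  2  2  2  2
 A  0  1  1  2  2  2  2  2  2  2  2  3
 T  0  1  1  2  3  3  3  3  3  3  3  3
 C  0  1  2  2  3  3  4  4  4  4  4  4
 T  0  1  2  2  3  3  4  5  5  5  5  5
 C  0  1  2  2  3  3  4  5  6  6  6  6
 T  0  1  2  2  3  3  4  5  6  7  7  7
 A  0  1  2  3  3  3  4  5  6  7  7  8
 C  0  1  2  3  3  3  4  5  6  7  7  8
 C  0  1  2  3  3  3  4  5  6  7  7  8
dp[11][11] = 8. One LCS (by backtracking along matches): CATCTCTA.

8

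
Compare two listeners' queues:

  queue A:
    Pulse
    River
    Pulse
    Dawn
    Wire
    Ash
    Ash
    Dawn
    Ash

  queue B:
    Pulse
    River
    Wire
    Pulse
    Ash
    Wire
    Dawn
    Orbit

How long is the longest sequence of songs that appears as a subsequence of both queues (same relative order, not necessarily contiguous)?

5

One common subsequence of length 5: Pulse (queue A #1, queue B #1), then River (queue A #2, queue B #2), then Pulse (queue A #3, queue B #4), then Wire (queue A #5, queue B #6), then Dawn (queue A #8, queue B #7), and the DP table's final entry dp[9][8] is also 5, so no common subsequence is longer.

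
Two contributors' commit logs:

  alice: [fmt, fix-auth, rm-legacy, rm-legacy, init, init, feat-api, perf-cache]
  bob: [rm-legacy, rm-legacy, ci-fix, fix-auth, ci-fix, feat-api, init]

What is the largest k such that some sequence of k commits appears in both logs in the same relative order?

3

Pick rm-legacy at alice[3]=bob[1], then rm-legacy at alice[4]=bob[2], then init at alice[6]=bob[7]; all 3 commits appear in both, in order, and the DP table's final entry dp[8][7] is also 3, so no common subsequence is longer.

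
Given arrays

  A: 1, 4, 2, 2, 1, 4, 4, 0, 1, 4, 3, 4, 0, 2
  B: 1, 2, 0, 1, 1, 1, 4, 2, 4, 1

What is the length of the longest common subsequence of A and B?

Taking 1 at A[1]=B[1]; then 2 at A[3]=B[2]; then 1 at A[5]=B[6]; then 4 at A[6]=B[7]; then 4 at A[7]=B[9]; then 1 at A[9]=B[10] gives a common subsequence of length 6. The LCS DP gives dp[14][10] = 6, so this is optimal.

6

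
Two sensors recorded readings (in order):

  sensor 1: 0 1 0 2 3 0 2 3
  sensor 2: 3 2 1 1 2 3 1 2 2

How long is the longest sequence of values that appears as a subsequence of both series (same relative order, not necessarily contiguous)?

Taking 1 (sensor 1 #2, sensor 2 #4), 2 (sensor 1 #4, sensor 2 #5), 3 (sensor 1 #5, sensor 2 #6), 2 (sensor 1 #7, sensor 2 #9) gives a common subsequence of length 4. The LCS DP gives dp[8][9] = 4, so this is optimal.

4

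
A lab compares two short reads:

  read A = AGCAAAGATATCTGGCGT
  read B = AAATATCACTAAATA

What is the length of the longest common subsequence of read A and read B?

9

Match A [1,1]; then A [4,2]; then A [5,3]; then A [8,5]; then T [9,6]; then A [10,8]; then C [12,9]; then T [13,10]; then T [18,14] — 9 bases in the same relative order in both. Since dp[18][15] = 9, nothing longer is possible.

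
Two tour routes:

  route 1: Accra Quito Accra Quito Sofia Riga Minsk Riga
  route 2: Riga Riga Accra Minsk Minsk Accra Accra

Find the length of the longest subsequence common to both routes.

2

Taking Accra [1,6]; then Accra [3,7] gives a common subsequence of length 2. The LCS DP gives dp[8][7] = 2, so this is optimal.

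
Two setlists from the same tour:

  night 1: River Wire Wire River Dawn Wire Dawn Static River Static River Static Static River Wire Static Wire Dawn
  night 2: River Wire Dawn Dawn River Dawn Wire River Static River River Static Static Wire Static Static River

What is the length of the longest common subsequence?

12

Taking River [1,1], Wire [2,2], River [4,5], Dawn [5,6], Wire [6,7], Static [8,9], River [9,10], River [11,11], Static [12,12], Static [13,13], Wire [15,14], Static [16,16] gives a common subsequence of length 12. The LCS DP gives dp[18][17] = 12, so this is optimal.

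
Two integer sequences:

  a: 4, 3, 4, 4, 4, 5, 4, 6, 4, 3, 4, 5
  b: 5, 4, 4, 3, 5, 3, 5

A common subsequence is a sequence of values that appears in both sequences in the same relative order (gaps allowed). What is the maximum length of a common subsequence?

5

Pick 4 at a[1]=b[3]; then 3 at a[2]=b[4]; then 5 at a[6]=b[5]; then 3 at a[10]=b[6]; then 5 at a[12]=b[7]; all 5 values appear in both, in order. The LCS DP gives dp[12][7] = 5, so this is optimal.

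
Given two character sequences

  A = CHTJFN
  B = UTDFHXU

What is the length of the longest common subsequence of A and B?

2

Taking T [3,2] → F [5,4] gives a common subsequence of length 2. dp[6][7] = 2 confirms this is the maximum.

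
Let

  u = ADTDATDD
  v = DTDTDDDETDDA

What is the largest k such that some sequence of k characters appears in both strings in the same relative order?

Let dp[i][j] be the LCS length of the first i characters of u and the first j characters of v. dp[i][j] = dp[i-1][j-1]+1 when the i-th and j-th characters match, else max(dp[i-1][j], dp[i][j-1]).
    ·  D  T  D  T  D  D  D  E  T  D  D  A
 ·  0  0  0  0  0  0  0  0  0  0  0  0  0
 A  0  0  0  0  0  0  0  0  0  0  0  0  1
 D  0  1  1  1  1  1  1  1  1  1  1  1  1
 T  0  1  2  2  2  2  2  2  2  2  2  2  2
 D  0  1  2  3  3  3  3  3  3  3  3  3  3
 A  0  1  2  3  3  3  3  3  3  3  3  3  4
 T  0  1  2  3  4  4  4  4  4  4  4  4  4
 D  0  1  2  3  4  5  5  5  5  5  5  5  5
 D  0  1  2  3  4  5  6  6  6  6  6  6  6
dp[8][12] = 6. One LCS (by backtracking along matches): DTDTDD.

6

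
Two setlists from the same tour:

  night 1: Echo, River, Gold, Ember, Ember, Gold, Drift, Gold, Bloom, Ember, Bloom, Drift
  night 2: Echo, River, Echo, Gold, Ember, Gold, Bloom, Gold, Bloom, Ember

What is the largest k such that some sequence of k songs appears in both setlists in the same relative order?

Pick Echo at night 1[1]=night 2[1] → River at night 1[2]=night 2[2] → Gold at night 1[3]=night 2[4] → Ember at night 1[5]=night 2[5] → Gold at night 1[6]=night 2[6] → Gold at night 1[8]=night 2[8] → Bloom at night 1[9]=night 2[9] → Ember at night 1[10]=night 2[10]; all 8 songs appear in both, in order, and the DP table's final entry dp[12][10] is also 8, so no common subsequence is longer.

8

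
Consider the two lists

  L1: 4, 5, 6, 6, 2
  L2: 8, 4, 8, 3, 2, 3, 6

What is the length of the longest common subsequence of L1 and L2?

Let dp[i][j] be the LCS length of the first i values of L1 and the first j values of L2. dp[i][j] = dp[i-1][j-1]+1 when the i-th and j-th values match, else max(dp[i-1][j], dp[i][j-1]).
    ·  8  4  8  3  2  3  6
 ·  0  0  0  0  0  0  0  0
 4  0  0  1  1  1  1  1  1
 5  0  0  1  1  1  1  1  1
 6  0  0  1  1  1  1  1  2
 6  0  0  1  1  1  1  1  2
 2  0  0  1  1  1  2  2  2
dp[5][7] = 2. One LCS (by backtracking along matches): 4, 6.

2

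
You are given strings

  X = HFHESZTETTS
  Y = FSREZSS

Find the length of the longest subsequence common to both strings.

Let dp[i][j] be the LCS length of the first i characters of X and the first j characters of Y. dp[i][j] = dp[i-1][j-1]+1 when the i-th and j-th characters match, else max(dp[i-1][j], dp[i][j-1]).
    ·  F  S  R  E  Z  S  S
 ·  0  0  0  0  0  0  0  0
 H  0  0  0  0  0  0  0  0
 F  0  1  1  1  1  1  1  1
 H  0  1  1  1  1  1  1  1
 E  0  1  1  1  2  2  2  2
 S  0  1  2  2  2  2  3  3
 Z  0  1  2  2  2  3  3  3
 T  0  1  2  2  2  3  3  3
 E  0  1  2  2  3  3  3  3
 T  0  1  2  2  3  3  3  3
 T  0  1  2  2  3  3  3  3
 S  0  1  2  2  3  3  4  4
dp[11][7] = 4. One LCS (by backtracking along matches): FESS.

4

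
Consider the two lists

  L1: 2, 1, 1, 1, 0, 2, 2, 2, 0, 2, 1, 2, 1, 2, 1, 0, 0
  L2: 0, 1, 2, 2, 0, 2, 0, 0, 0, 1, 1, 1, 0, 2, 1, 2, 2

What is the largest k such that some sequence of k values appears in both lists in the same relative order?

9

One common subsequence of length 9: 2 [1,6] → 1 [2,10] → 1 [3,11] → 1 [4,12] → 0 [9,13] → 2 [10,14] → 1 [11,15] → 2 [12,16] → 2 [14,17], and the DP table's final entry dp[17][17] is also 9, so no common subsequence is longer.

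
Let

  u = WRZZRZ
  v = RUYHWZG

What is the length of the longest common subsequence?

Let dp[i][j] be the LCS length of the first i characters of u and the first j characters of v. dp[i][j] = dp[i-1][j-1]+1 when the i-th and j-th characters match, else max(dp[i-1][j], dp[i][j-1]).
    ·  R  U  Y  H  W  Z  G
 ·  0  0  0  0  0  0  0  0
 W  0  0  0  0  0  1  1  1
 R  0  1  1  1  1  1  1  1
 Z  0  1  1  1  1  1  2  2
 Z  0  1  1  1  1  1  2  2
 R  0  1  1  1  1  1  2  2
 Z  0  1  1  1  1  1  2  2
dp[6][7] = 2. One LCS (by backtracking along matches): WZ.

2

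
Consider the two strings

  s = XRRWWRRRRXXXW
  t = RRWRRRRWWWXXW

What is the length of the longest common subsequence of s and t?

10

Pick R at s[2]=t[1]; then R at s[3]=t[2]; then W at s[5]=t[3]; then R at s[6]=t[4]; then R at s[7]=t[5]; then R at s[8]=t[6]; then R at s[9]=t[7]; then X at s[11]=t[11]; then X at s[12]=t[12]; then W at s[13]=t[13]; all 10 characters appear in both, in order, and the DP table's final entry dp[13][13] is also 10, so no common subsequence is longer.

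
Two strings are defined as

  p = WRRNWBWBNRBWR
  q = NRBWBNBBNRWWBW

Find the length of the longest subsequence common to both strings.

Pick W [1,4], then N [4,6], then B [6,7], then B [8,8], then N [9,9], then R [10,10], then B [11,13], then W [12,14]; all 8 characters appear in both, in order. The LCS DP gives dp[13][14] = 8, so this is optimal.

8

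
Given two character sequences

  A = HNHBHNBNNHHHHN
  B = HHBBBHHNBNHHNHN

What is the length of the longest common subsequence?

Match H at A[1]=B[1] → H at A[3]=B[2] → B at A[4]=B[5] → H at A[5]=B[7] → N at A[6]=B[8] → B at A[7]=B[9] → N at A[9]=B[10] → H at A[10]=B[11] → H at A[11]=B[12] → H at A[13]=B[14] → N at A[14]=B[15] — 11 characters in the same relative order in both. The LCS DP gives dp[14][15] = 11, so this is optimal.

11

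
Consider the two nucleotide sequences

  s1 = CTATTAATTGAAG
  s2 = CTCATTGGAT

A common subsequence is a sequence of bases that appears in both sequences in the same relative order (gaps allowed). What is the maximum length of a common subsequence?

7

Taking C (s1 #1, s2 #1) → T (s1 #2, s2 #2) → A (s1 #3, s2 #4) → T (s1 #4, s2 #5) → T (s1 #5, s2 #6) → A (s1 #7, s2 #9) → T (s1 #9, s2 #10) gives a common subsequence of length 7. Since dp[13][10] = 7, nothing longer is possible.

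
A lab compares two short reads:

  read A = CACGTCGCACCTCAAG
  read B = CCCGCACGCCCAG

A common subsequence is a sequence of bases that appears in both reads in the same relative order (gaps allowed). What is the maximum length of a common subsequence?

Taking C [1,1], then C [3,2], then C [6,3], then G [7,4], then C [8,5], then A [9,6], then C [10,9], then C [11,10], then C [13,11], then A [15,12], then G [16,13] gives a common subsequence of length 11. Since dp[16][13] = 11, nothing longer is possible.

11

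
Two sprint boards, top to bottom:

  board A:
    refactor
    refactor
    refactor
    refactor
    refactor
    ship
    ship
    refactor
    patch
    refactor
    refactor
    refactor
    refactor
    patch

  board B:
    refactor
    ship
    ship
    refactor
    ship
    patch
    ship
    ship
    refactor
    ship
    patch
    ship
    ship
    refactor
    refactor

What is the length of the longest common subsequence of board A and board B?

8

One common subsequence of length 8: refactor at board A[1]=board B[1], refactor at board A[2]=board B[4], ship at board A[6]=board B[7], ship at board A[7]=board B[8], refactor at board A[8]=board B[9], patch at board A[9]=board B[11], refactor at board A[12]=board B[14], refactor at board A[13]=board B[15]. dp[14][15] = 8 confirms this is the maximum.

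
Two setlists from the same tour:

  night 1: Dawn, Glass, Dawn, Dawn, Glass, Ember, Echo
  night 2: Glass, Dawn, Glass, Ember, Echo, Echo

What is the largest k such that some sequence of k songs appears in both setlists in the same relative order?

5

Match Glass (night 1 #2, night 2 #1), Dawn (night 1 #4, night 2 #2), Glass (night 1 #5, night 2 #3), Ember (night 1 #6, night 2 #4), Echo (night 1 #7, night 2 #6) — 5 songs in the same relative order in both. dp[7][6] = 5 confirms this is the maximum.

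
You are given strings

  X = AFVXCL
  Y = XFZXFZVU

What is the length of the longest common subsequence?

Let dp[i][j] be the LCS length of the first i characters of X and the first j characters of Y. dp[i][j] = dp[i-1][j-1]+1 when the i-th and j-th characters match, else max(dp[i-1][j], dp[i][j-1]).
    ·  X  F  Z  X  F  Z  V  U
 ·  0  0  0  0  0  0  0  0  0
 A  0  0  0  0  0  0  0  0  0
 F  0  0  1  1  1  1  1  1  1
 V  0  0  1  1  1  1  1  2  2
 X  0  1  1  1  2  2  2  2  2
 C  0  1  1  1  2  2  2  2  2
 L  0  1  1  1  2  2  2  2  2
dp[6][8] = 2. One LCS (by backtracking along matches): FV.

2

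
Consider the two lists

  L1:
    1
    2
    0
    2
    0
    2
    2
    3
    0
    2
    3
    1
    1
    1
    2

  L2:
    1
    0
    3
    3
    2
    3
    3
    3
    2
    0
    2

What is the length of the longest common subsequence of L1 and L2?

6

Taking 1 [1,1]; then 0 [3,2]; then 2 [4,5]; then 2 [7,9]; then 0 [9,10]; then 2 [15,11] gives a common subsequence of length 6, and the DP table's final entry dp[15][11] is also 6, so no common subsequence is longer.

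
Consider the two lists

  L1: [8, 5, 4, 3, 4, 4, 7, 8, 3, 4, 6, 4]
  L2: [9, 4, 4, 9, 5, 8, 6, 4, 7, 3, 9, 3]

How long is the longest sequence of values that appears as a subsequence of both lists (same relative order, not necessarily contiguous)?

5

Let dp[i][j] be the LCS length of the first i values of L1 and the first j values of L2. dp[i][j] = dp[i-1][j-1]+1 when the i-th and j-th values match, else max(dp[i-1][j], dp[i][j-1]).
    ·  9  4  4  9  5  8  6  4  7  3  9  3
 ·  0  0  0  0  0  0  0  0  0  0  0  0  0
 8  0  0  0  0  0  0  1  1  1  1  1  1  1
 5  0  0  0  0  0  1  1  1  1  1  1  1  1
 4  0  0  1  1  1  1  1  1  2  2  2  2  2
 3  0  0  1  1  1  1  1  1  2  2  3  3  3
 4  0  0  1  2  2  2  2  2  2  2  3  3  3
 4  0  0  1  2  2  2  2  2  3  3  3  3  3
 7  0  0  1  2  2  2  2  2  3  4  4  4  4
 8  0  0  1  2  2  2  3  3  3  4  4  4  4
 3  0  0  1  2  2  2  3  3  3  4  5  5  5
 4  0  0  1  2  2  2  3  3  4  4  5  5  5
 6  0  0  1  2  2  2  3  4  4  4  5  5  5
 4  0  0  1  2  2  2  3  4  5  5  5  5  5
dp[12][12] = 5. One LCS (by backtracking along matches): 4, 4, 4, 7, 3.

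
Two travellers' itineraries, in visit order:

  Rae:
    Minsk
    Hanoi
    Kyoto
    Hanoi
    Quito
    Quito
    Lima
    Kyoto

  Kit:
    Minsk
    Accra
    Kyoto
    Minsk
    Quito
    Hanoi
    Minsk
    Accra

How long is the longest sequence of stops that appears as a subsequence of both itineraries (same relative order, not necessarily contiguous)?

3

One common subsequence of length 3: Minsk at Rae[1]=Kit[1], Kyoto at Rae[3]=Kit[3], Hanoi at Rae[4]=Kit[6]. The LCS DP gives dp[8][8] = 3, so this is optimal.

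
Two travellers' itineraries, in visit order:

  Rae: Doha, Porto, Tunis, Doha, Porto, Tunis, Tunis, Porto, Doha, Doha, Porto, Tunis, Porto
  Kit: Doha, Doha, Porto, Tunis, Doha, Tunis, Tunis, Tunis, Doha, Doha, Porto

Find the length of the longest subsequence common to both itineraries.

Pick Doha [1,2], then Porto [2,3], then Tunis [3,4], then Doha [4,5], then Tunis [6,7], then Tunis [7,8], then Doha [9,9], then Doha [10,10], then Porto [13,11]; all 9 stops appear in both, in order. Since dp[13][11] = 9, nothing longer is possible.

9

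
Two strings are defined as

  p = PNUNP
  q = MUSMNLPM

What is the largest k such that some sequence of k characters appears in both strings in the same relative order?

Pick U at p[3]=q[2], then N at p[4]=q[5], then P at p[5]=q[7]; all 3 characters appear in both, in order. Since dp[5][8] = 3, nothing longer is possible.

3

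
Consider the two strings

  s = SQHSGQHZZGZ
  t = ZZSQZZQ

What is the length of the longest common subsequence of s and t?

4

Match S at s[4]=t[3], then Q at s[6]=t[4], then Z at s[8]=t[5], then Z at s[9]=t[6] — 4 characters in the same relative order in both. dp[11][7] = 4 confirms this is the maximum.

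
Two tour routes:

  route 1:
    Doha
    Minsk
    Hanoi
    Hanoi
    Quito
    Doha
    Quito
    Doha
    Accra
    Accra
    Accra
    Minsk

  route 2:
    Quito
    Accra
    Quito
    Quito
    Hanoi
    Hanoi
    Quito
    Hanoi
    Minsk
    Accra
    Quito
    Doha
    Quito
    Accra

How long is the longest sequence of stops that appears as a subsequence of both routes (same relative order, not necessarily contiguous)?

6

Taking Hanoi [3,6], then Hanoi [4,8], then Quito [5,11], then Doha [6,12], then Quito [7,13], then Accra [11,14] gives a common subsequence of length 6. The LCS DP gives dp[12][14] = 6, so this is optimal.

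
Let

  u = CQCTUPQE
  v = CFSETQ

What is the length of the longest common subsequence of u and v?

3

Let dp[i][j] be the LCS length of the first i characters of u and the first j characters of v. dp[i][j] = dp[i-1][j-1]+1 when the i-th and j-th characters match, else max(dp[i-1][j], dp[i][j-1]).
    ·  C  F  S  E  T  Q
 ·  0  0  0  0  0  0  0
 C  0  1  1  1  1  1  1
 Q  0  1  1  1  1  1  2
 C  0  1  1  1  1  1  2
 T  0  1  1  1  1  2  2
 U  0  1  1  1  1  2  2
 P  0  1  1  1  1  2  2
 Q  0  1  1  1  1  2  3
 E  0  1  1  1  2  2  3
dp[8][6] = 3. One LCS (by backtracking along matches): CTQ.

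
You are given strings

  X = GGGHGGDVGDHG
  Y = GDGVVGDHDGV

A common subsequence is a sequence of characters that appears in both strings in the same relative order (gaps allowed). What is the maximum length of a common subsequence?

7

Let dp[i][j] be the LCS length of the first i characters of X and the first j characters of Y. dp[i][j] = dp[i-1][j-1]+1 when the i-th and j-th characters match, else max(dp[i-1][j], dp[i][j-1]).
    ·  G  D  G  V  V  G  D  H  D  G  V
 ·  0  0  0  0  0  0  0  0  0  0  0  0
 G  0  1  1  1  1  1  1  1  1  1  1  1
 G  0  1  1  2  2  2  2  2  2  2  2  2
 G  0  1  1  2  2  2  3  3  3  3  3  3
 H  0  1  1  2  2  2  3  3  4  4  4  4
 G  0  1  1  2  2  2  3  3  4  4  5  5
 G  0  1  1  2  2  2  3  3  4  4  5  5
 D  0  1  2  2  2  2  3  4  4  5  5  5
 V  0  1  2  2  3  3  3  4  4  5  5  6
 G  0  1  2  3  3  3  4  4  4  5  6  6
 D  0  1  2  3  3  3  4  5  5  5  6  6
 H  0  1  2  3  3  3  4  5  6  6  6  6
 G  0  1  2  3  3  3  4  5  6  6  7  7
dp[12][11] = 7. One LCS (by backtracking along matches): GGVGDHG.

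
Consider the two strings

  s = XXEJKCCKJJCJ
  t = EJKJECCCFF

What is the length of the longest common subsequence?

Let dp[i][j] be the LCS length of the first i characters of s and the first j characters of t. dp[i][j] = dp[i-1][j-1]+1 when the i-th and j-th characters match, else max(dp[i-1][j], dp[i][j-1]).
    ·  E  J  K  J  E  C  C  C  F  F
 ·  0  0  0  0  0  0  0  0  0  0  0
 X  0  0  0  0  0  0  0  0  0  0  0
 X  0  0  0  0  0  0  0  0  0  0  0
 E  0  1  1  1  1  1  1  1  1  1  1
 J  0  1  2  2  2  2  2  2  2  2  2
 K  0  1  2  3  3  3  3  3  3  3  3
 C  0  1  2  3  3  3  4  4  4  4  4
 C  0  1  2  3  3  3  4  5  5  5  5
 K  0  1  2  3  3  3  4  5  5  5  5
 J  0  1  2  3  4  4  4  5  5  5  5
 J  0  1  2  3  4  4  4  5  5  5  5
 C  0  1  2  3  4  4  5  5  6  6  6
 J  0  1  2  3  4  4  5  5  6  6  6
dp[12][10] = 6. One LCS (by backtracking along matches): EJKCCC.

6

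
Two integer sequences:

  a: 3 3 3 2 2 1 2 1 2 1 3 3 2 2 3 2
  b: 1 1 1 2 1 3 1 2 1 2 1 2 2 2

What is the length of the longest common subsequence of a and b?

9

One common subsequence of length 9: 3 [3,6] → 1 [6,7] → 2 [7,8] → 1 [8,9] → 2 [9,10] → 1 [10,11] → 2 [13,12] → 2 [14,13] → 2 [16,14], and the DP table's final entry dp[16][14] is also 9, so no common subsequence is longer.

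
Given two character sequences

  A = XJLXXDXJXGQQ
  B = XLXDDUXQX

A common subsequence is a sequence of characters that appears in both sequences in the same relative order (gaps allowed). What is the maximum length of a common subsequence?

6

Let dp[i][j] be the LCS length of the first i characters of A and the first j characters of B. dp[i][j] = dp[i-1][j-1]+1 when the i-th and j-th characters match, else max(dp[i-1][j], dp[i][j-1]).
    ·  X  L  X  D  D  U  X  Q  X
 ·  0  0  0  0  0  0  0  0  0  0
 X  0  1  1  1  1  1  1  1  1  1
 J  0  1  1  1  1  1  1  1  1  1
 L  0  1  2  2  2  2  2  2  2  2
 X  0  1  2  3  3  3  3  3  3  3
 X  0  1  2  3  3  3  3  4  4  4
 D  0  1  2  3  4  4  4  4  4  4
 X  0  1  2  3  4  4  4  5  5  5
 J  0  1  2  3  4  4  4  5  5  5
 X  0  1  2  3  4  4  4  5  5  6
 G  0  1  2  3  4  4  4  5  5  6
 Q  0  1  2  3  4  4  4  5  6  6
 Q  0  1  2  3  4  4  4  5  6  6
dp[12][9] = 6. One LCS (by backtracking along matches): XLXDXX.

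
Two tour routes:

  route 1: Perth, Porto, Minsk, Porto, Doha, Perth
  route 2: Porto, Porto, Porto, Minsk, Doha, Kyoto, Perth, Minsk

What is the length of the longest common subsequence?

One common subsequence of length 4: Porto at route 1[2]=route 2[3], Minsk at route 1[3]=route 2[4], Doha at route 1[5]=route 2[5], Perth at route 1[6]=route 2[7], and the DP table's final entry dp[6][8] is also 4, so no common subsequence is longer.

4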